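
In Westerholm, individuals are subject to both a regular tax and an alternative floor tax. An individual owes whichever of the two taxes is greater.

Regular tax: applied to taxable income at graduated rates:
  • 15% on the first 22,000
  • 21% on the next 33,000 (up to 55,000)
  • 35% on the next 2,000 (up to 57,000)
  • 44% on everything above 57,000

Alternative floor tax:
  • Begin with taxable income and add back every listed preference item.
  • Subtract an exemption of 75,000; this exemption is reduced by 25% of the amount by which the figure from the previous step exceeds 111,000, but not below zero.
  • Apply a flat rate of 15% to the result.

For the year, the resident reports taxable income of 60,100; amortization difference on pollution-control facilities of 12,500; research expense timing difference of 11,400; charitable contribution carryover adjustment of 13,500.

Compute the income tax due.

Regular tax:
  22,000 × 15% = 3,300
  33,000 × 21% = 6,930
  2,000 × 35% = 700
  3,100 × 44% = 1,364
  → 12,294

Alternative floor tax:
  Adjusted income: 60,100 + 12,500 + 11,400 + 13,500 = 97,500
  Exemption: 97,500 ≤ 111,000, so full 75,000 applies
  Base: 97,500 − 75,000 = 22,500
  22,500 × 15% = 3,375

12,294 > 3,375, so the regular tax governs.

12,294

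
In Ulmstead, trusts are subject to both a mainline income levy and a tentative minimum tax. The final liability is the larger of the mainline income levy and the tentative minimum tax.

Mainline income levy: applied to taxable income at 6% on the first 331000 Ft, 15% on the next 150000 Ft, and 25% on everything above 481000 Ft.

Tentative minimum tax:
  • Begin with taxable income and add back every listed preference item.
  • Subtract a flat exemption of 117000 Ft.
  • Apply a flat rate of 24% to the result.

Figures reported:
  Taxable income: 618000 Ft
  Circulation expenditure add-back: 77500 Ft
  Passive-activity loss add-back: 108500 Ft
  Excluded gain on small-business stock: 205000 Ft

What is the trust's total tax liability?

214080 Ft

Tentative minimum tax:
  Adjusted income: 618000 Ft + 77500 Ft + 108500 Ft + 205000 Ft = 1009000 Ft
  Less exemption 117000 Ft → base 892000 Ft
  892000 Ft × 24% = 214080 Ft

Mainline income levy:
  331000 Ft × 6% = 19860 Ft
  150000 Ft × 15% = 22500 Ft
  137000 Ft × 25% = 34250 Ft
  → 76610 Ft

214080 Ft > 76610 Ft, so the tentative minimum tax is the binding amount.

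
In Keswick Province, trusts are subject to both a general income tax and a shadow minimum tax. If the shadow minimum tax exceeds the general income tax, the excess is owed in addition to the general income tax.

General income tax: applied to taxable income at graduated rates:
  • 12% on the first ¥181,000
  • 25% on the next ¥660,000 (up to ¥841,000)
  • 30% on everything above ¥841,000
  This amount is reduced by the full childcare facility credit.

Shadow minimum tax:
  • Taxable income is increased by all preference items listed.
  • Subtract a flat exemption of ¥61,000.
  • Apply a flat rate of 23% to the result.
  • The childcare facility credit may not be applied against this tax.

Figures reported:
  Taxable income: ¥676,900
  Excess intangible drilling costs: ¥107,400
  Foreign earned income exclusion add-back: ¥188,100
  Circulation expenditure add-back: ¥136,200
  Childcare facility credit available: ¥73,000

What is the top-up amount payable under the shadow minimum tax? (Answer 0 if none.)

¥168,253

General income tax:
  ¥181,000 × 12% = ¥21,720
  ¥495,900 × 25% = ¥123,975
  → ¥145,695
  Less childcare facility credit ¥73,000 → ¥72,695

Shadow minimum tax:
  Adjusted income: ¥676,900 + ¥107,400 + ¥188,100 + ¥136,200 = ¥1,108,600
  Less exemption ¥61,000 → base ¥1,047,600
  ¥1,047,600 × 23% = ¥240,948

Excess of shadow minimum tax over general income tax: ¥240,948 − ¥72,695 = ¥168,253.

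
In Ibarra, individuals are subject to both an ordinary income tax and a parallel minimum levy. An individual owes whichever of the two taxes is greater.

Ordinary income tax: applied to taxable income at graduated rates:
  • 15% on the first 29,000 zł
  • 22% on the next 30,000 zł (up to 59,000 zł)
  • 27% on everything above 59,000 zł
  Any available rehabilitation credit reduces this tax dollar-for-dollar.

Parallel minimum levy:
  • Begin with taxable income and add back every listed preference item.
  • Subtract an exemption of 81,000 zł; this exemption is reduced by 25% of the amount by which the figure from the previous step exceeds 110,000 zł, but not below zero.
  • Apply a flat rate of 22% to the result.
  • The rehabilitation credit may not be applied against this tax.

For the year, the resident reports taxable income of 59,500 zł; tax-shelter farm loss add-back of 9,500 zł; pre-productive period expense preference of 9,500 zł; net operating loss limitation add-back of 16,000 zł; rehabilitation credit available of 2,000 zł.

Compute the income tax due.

9,085 zł

Parallel minimum levy:
  Adjusted income: 59,500 zł + 9,500 zł + 9,500 zł + 16,000 zł = 94,500 zł
  Exemption: 94,500 zł ≤ 110,000 zł, so full 81,000 zł applies
  Base: 94,500 zł − 81,000 zł = 13,500 zł
  13,500 zł × 22% = 2,970 zł

Ordinary income tax:
  29,000 zł × 15% = 4,350 zł
  30,000 zł × 22% = 6,600 zł
  500 zł × 27% = 135 zł
  → 11,085 zł
  Less rehabilitation credit 2,000 zł → 9,085 zł

9,085 zł > 2,970 zł, so the ordinary income tax governs.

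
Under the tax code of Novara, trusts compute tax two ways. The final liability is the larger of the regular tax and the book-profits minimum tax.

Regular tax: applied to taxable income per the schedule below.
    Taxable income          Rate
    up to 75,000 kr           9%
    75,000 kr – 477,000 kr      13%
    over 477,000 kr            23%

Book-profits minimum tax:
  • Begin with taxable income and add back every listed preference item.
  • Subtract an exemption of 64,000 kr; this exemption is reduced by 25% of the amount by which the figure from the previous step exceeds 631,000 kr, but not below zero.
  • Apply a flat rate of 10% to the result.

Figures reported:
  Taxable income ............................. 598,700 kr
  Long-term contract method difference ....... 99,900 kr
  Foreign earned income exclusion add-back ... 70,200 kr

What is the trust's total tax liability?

Regular tax:
  75,000 kr × 9% = 6,750 kr
  402,000 kr × 13% = 52,260 kr
  121,700 kr × 23% = 27,991 kr
  → 87,001 kr

Book-profits minimum tax:
  Adjusted income: 598,700 kr + 99,900 kr + 70,200 kr = 768,800 kr
  Exemption: 64,000 kr − 25% × (768,800 kr − 631,000 kr) = 64,000 kr − 34,450 kr = 29,550 kr
  Base: 768,800 kr − 29,550 kr = 739,250 kr
  739,250 kr × 10% = 73,925 kr

87,001 kr > 73,925 kr, so the regular tax governs.

87,001 kr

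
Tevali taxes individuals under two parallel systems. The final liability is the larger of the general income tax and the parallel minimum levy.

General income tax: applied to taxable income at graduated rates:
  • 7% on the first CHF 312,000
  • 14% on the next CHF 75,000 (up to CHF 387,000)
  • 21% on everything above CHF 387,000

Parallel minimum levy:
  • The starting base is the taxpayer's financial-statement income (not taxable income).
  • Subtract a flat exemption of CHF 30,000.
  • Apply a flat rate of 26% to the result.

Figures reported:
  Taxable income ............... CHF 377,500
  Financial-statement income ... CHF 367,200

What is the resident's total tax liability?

CHF 87,672

Parallel minimum levy:
  Base (financial-statement income): CHF 367,200
  Less exemption CHF 30,000 → base CHF 337,200
  CHF 337,200 × 26% = CHF 87,672

General income tax:
  CHF 312,000 × 7% = CHF 21,840
  CHF 65,500 × 14% = CHF 9,170
  → CHF 31,010

CHF 87,672 > CHF 31,010, so the parallel minimum levy is the binding amount.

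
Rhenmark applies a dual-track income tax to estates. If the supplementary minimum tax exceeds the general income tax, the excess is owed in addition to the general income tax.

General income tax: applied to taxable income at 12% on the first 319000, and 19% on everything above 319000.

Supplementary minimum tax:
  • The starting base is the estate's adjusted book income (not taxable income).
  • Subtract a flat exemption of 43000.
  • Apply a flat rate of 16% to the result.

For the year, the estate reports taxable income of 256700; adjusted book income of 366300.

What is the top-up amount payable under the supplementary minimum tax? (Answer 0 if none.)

General income tax:
  256700 × 12% = 30804

Supplementary minimum tax:
  Base (adjusted book income): 366300
  Less exemption 43000 → base 323300
  323300 × 16% = 51728

Excess of supplementary minimum tax over general income tax: 51728 − 30804 = 20924.

20924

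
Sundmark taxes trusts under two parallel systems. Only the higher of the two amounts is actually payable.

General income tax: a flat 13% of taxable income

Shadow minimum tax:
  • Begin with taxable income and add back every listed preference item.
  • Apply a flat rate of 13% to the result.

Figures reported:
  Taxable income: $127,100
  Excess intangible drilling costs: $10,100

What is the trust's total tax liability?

$17,836

General income tax:
  $127,100 × 13% = $16,523

Shadow minimum tax:
  Adjusted income: $127,100 + $10,100 = $137,200
  $137,200 × 13% = $17,836

$17,836 > $16,523, so the shadow minimum tax is the binding amount.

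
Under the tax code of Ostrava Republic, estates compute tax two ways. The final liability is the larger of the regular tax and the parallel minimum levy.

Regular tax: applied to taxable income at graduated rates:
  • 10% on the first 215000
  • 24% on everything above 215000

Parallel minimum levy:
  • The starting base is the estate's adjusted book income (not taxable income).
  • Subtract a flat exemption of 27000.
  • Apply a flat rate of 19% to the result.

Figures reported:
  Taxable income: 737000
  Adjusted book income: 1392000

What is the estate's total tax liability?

259350

Regular tax:
  215000 × 10% = 21500
  522000 × 24% = 125280
  → 146780

Parallel minimum levy:
  Base (adjusted book income): 1392000
  Less exemption 27000 → base 1365000
  1365000 × 19% = 259350

259350 > 146780, so the parallel minimum levy is the binding amount.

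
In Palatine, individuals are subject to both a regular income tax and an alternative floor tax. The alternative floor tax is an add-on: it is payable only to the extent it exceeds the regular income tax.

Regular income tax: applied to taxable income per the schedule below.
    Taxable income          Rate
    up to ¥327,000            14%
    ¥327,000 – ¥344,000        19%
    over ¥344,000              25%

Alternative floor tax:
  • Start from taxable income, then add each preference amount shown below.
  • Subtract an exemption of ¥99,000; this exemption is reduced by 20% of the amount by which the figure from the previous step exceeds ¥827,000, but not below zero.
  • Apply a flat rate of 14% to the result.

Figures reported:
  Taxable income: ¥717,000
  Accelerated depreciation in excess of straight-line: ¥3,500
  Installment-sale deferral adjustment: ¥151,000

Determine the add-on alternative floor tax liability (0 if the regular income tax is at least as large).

¥0

Alternative floor tax:
  Adjusted income: ¥717,000 + ¥3,500 + ¥151,000 = ¥871,500
  Exemption: ¥99,000 − 20% × (¥871,500 − ¥827,000) = ¥99,000 − ¥8,900 = ¥90,100
  Base: ¥871,500 − ¥90,100 = ¥781,400
  ¥781,400 × 14% = ¥109,396

Regular income tax:
  ¥327,000 × 14% = ¥45,780
  ¥17,000 × 19% = ¥3,230
  ¥373,000 × 25% = ¥93,250
  → ¥142,260

¥109,396 ≤ ¥142,260, so no add-on is due.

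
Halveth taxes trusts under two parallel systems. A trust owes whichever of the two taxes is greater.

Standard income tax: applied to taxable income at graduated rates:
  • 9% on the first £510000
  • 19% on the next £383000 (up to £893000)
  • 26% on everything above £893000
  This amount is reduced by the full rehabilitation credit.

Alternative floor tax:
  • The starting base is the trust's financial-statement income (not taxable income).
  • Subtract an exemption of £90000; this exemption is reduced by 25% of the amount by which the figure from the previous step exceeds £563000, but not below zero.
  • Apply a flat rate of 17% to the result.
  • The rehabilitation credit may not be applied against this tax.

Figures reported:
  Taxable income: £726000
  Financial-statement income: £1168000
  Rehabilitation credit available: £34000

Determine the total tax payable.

£198560

Alternative floor tax:
  Base (financial-statement income): £1168000
  Exemption: 25% × (£1168000 − £563000) = £151250 ≥ £90000, so the exemption is fully phased out
  Base: £1168000 − £0 = £1168000
  £1168000 × 17% = £198560

Standard income tax:
  £510000 × 9% = £45900
  £216000 × 19% = £41040
  → £86940
  Less rehabilitation credit £34000 → £52940

£198560 > £52940, so the alternative floor tax is the binding amount.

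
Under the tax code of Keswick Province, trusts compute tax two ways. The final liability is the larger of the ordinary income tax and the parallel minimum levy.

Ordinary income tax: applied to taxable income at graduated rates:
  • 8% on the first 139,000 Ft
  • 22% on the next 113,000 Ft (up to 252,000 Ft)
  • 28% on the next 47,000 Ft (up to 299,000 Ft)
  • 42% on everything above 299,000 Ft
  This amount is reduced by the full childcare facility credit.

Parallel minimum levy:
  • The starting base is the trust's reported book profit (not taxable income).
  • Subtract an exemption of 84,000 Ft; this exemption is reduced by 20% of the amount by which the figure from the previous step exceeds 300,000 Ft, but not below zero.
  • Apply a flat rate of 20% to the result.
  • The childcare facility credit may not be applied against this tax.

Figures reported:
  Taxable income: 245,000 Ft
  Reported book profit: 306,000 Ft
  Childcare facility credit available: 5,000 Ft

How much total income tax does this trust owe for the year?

44,640 Ft

Ordinary income tax:
  139,000 Ft × 8% = 11,120 Ft
  106,000 Ft × 22% = 23,320 Ft
  → 34,440 Ft
  Less childcare facility credit 5,000 Ft → 29,440 Ft

Parallel minimum levy:
  Base (reported book profit): 306,000 Ft
  Exemption: 84,000 Ft − 20% × (306,000 Ft − 300,000 Ft) = 84,000 Ft − 1,200 Ft = 82,800 Ft
  Base: 306,000 Ft − 82,800 Ft = 223,200 Ft
  223,200 Ft × 20% = 44,640 Ft

44,640 Ft > 29,440 Ft, so the parallel minimum levy is the binding amount.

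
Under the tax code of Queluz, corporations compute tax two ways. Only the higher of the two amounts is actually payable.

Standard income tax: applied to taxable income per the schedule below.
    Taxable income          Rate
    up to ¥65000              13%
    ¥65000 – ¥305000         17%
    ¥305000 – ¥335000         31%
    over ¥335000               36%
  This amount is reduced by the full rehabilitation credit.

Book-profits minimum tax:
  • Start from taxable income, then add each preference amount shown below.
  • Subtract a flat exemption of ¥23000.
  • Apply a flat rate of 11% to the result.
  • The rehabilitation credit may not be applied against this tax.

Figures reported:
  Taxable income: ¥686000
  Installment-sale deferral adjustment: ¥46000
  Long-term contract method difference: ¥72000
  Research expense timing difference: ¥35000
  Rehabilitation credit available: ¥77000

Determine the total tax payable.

Standard income tax:
  ¥65000 × 13% = ¥8450
  ¥240000 × 17% = ¥40800
  ¥30000 × 31% = ¥9300
  ¥351000 × 36% = ¥126360
  → ¥184910
  Less rehabilitation credit ¥77000 → ¥107910

Book-profits minimum tax:
  Adjusted income: ¥686000 + ¥46000 + ¥72000 + ¥35000 = ¥839000
  Less exemption ¥23000 → base ¥816000
  ¥816000 × 11% = ¥89760

¥107910 > ¥89760, so the standard income tax governs.

¥107910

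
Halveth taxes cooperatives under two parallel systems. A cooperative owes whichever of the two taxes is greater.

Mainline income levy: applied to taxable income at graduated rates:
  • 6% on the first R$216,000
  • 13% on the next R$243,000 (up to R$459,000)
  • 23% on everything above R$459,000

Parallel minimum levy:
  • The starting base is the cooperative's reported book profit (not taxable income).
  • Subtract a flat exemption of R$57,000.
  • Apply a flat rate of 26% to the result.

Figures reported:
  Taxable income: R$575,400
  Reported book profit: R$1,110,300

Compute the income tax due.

Parallel minimum levy:
  Base (reported book profit): R$1,110,300
  Less exemption R$57,000 → base R$1,053,300
  R$1,053,300 × 26% = R$273,858

Mainline income levy:
  R$216,000 × 6% = R$12,960
  R$243,000 × 13% = R$31,590
  R$116,400 × 23% = R$26,772
  → R$71,322

R$273,858 > R$71,322, so the parallel minimum levy is the binding amount.

R$273,858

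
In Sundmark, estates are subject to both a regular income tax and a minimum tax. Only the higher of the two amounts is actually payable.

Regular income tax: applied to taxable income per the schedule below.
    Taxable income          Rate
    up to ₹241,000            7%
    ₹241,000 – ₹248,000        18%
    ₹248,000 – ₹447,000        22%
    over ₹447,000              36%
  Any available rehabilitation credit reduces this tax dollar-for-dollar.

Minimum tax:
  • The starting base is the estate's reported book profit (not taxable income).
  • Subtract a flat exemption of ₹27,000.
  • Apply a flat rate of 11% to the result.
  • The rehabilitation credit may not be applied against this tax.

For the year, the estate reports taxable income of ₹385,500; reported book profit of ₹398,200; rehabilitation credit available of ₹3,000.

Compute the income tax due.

₹45,380

Regular income tax:
  ₹241,000 × 7% = ₹16,870
  ₹7,000 × 18% = ₹1,260
  ₹137,500 × 22% = ₹30,250
  → ₹48,380
  Less rehabilitation credit ₹3,000 → ₹45,380

Minimum tax:
  Base (reported book profit): ₹398,200
  Less exemption ₹27,000 → base ₹371,200
  ₹371,200 × 11% = ₹40,832

₹45,380 > ₹40,832, so the regular income tax governs.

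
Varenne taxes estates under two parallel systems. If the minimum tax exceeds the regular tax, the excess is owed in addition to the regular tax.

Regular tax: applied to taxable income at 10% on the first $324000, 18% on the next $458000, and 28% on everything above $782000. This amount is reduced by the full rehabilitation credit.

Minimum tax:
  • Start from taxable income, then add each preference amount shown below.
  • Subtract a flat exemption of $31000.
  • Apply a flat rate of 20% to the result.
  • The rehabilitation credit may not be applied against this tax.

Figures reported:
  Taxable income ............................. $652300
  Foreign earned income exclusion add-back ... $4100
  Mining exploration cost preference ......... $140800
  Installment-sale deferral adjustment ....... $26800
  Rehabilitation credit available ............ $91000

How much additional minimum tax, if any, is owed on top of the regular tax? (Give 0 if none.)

$158106

Regular tax:
  $324000 × 10% = $32400
  $328300 × 18% = $59094
  → $91494
  Less rehabilitation credit $91000 → $494

Minimum tax:
  Adjusted income: $652300 + $4100 + $140800 + $26800 = $824000
  Less exemption $31000 → base $793000
  $793000 × 20% = $158600

Excess of minimum tax over regular tax: $158600 − $494 = $158106.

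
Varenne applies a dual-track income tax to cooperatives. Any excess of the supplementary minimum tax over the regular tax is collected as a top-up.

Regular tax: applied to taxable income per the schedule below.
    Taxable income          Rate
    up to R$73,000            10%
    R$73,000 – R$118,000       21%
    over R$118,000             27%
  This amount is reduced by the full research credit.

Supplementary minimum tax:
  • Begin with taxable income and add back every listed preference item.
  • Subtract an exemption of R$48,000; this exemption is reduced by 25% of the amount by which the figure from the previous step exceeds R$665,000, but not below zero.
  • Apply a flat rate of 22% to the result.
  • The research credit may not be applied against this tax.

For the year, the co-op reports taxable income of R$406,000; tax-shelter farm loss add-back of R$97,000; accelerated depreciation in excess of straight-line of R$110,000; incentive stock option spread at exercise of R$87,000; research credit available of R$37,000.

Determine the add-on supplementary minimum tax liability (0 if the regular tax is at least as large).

R$87,855

Supplementary minimum tax:
  Adjusted income: R$406,000 + R$97,000 + R$110,000 + R$87,000 = R$700,000
  Exemption: R$48,000 − 25% × (R$700,000 − R$665,000) = R$48,000 − R$8,750 = R$39,250
  Base: R$700,000 − R$39,250 = R$660,750
  R$660,750 × 22% = R$145,365

Regular tax:
  R$73,000 × 10% = R$7,300
  R$45,000 × 21% = R$9,450
  R$288,000 × 27% = R$77,760
  → R$94,510
  Less research credit R$37,000 → R$57,510

Excess of supplementary minimum tax over regular tax: R$145,365 − R$57,510 = R$87,855.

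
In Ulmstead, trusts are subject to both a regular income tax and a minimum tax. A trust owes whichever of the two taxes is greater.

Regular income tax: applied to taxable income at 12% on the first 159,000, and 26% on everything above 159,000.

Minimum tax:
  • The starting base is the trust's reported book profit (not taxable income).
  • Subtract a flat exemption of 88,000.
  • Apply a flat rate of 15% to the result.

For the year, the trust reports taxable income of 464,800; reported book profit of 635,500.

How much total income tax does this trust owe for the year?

98,588

Minimum tax:
  Base (reported book profit): 635,500
  Less exemption 88,000 → base 547,500
  547,500 × 15% = 82,125

Regular income tax:
  159,000 × 12% = 19,080
  305,800 × 26% = 79,508
  → 98,588

98,588 > 82,125, so the regular income tax governs.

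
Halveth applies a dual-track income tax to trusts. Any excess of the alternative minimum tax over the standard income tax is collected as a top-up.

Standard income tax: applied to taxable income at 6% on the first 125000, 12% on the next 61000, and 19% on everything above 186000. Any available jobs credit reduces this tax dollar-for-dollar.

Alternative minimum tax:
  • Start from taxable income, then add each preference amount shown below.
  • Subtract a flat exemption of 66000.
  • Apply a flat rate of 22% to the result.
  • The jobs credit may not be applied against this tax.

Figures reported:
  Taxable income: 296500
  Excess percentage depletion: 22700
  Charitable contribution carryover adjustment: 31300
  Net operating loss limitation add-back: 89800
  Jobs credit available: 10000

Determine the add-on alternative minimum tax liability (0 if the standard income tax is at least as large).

56531

Standard income tax:
  125000 × 6% = 7500
  61000 × 12% = 7320
  110500 × 19% = 20995
  → 35815
  Less jobs credit 10000 → 25815

Alternative minimum tax:
  Adjusted income: 296500 + 22700 + 31300 + 89800 = 440300
  Less exemption 66000 → base 374300
  374300 × 22% = 82346

Excess of alternative minimum tax over standard income tax: 82346 − 25815 = 56531.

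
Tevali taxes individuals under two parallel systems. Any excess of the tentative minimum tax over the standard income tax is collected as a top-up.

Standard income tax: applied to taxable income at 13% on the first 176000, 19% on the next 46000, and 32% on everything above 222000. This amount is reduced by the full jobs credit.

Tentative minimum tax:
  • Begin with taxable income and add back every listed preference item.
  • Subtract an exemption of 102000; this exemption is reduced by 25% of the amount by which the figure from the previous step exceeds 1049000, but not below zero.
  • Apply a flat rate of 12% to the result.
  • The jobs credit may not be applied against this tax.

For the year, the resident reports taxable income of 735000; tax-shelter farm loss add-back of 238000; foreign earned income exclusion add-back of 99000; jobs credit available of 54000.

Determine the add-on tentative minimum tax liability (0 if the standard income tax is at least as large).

0

Standard income tax:
  176000 × 13% = 22880
  46000 × 19% = 8740
  513000 × 32% = 164160
  → 195780
  Less jobs credit 54000 → 141780

Tentative minimum tax:
  Adjusted income: 735000 + 238000 + 99000 = 1072000
  Exemption: 102000 − 25% × (1072000 − 1049000) = 102000 − 5750 = 96250
  Base: 1072000 − 96250 = 975750
  975750 × 12% = 117090

117090 ≤ 141780, so no add-on is due.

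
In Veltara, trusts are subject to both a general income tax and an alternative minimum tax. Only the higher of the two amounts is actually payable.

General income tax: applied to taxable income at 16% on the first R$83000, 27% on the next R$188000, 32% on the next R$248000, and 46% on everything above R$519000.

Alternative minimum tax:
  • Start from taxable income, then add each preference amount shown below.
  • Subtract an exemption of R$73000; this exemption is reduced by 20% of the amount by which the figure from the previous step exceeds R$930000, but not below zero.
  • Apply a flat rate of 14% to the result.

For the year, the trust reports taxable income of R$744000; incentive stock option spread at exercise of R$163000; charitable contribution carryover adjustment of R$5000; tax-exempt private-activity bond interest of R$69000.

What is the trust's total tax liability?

R$246900

General income tax:
  R$83000 × 16% = R$13280
  R$188000 × 27% = R$50760
  R$248000 × 32% = R$79360
  R$225000 × 46% = R$103500
  → R$246900

Alternative minimum tax:
  Adjusted income: R$744000 + R$163000 + R$5000 + R$69000 = R$981000
  Exemption: R$73000 − 20% × (R$981000 − R$930000) = R$73000 − R$10200 = R$62800
  Base: R$981000 − R$62800 = R$918200
  R$918200 × 14% = R$128548

R$246900 > R$128548, so the general income tax governs.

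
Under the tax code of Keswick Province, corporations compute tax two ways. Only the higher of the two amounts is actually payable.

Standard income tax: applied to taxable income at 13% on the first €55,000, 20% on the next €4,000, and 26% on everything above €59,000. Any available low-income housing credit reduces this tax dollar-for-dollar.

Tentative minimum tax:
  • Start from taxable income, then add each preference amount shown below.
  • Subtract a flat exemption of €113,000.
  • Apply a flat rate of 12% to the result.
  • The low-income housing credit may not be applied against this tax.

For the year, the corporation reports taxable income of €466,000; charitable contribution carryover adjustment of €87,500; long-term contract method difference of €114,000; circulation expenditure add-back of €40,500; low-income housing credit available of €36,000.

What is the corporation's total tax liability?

Tentative minimum tax:
  Adjusted income: €466,000 + €87,500 + €114,000 + €40,500 = €708,000
  Less exemption €113,000 → base €595,000
  €595,000 × 12% = €71,400

Standard income tax:
  €55,000 × 13% = €7,150
  €4,000 × 20% = €800
  €407,000 × 26% = €105,820
  → €113,770
  Less low-income housing credit €36,000 → €77,770

€77,770 > €71,400, so the standard income tax governs.

€77,770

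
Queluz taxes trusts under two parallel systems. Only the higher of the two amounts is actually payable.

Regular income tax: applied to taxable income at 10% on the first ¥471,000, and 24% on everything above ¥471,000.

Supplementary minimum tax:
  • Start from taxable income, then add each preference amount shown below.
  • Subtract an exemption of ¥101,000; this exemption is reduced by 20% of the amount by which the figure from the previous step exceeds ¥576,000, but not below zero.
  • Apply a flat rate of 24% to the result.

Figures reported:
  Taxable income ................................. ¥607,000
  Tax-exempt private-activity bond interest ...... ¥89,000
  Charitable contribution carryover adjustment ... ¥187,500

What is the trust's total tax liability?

¥202,560

Regular income tax:
  ¥471,000 × 10% = ¥47,100
  ¥136,000 × 24% = ¥32,640
  → ¥79,740

Supplementary minimum tax:
  Adjusted income: ¥607,000 + ¥89,000 + ¥187,500 = ¥883,500
  Exemption: ¥101,000 − 20% × (¥883,500 − ¥576,000) = ¥101,000 − ¥61,500 = ¥39,500
  Base: ¥883,500 − ¥39,500 = ¥844,000
  ¥844,000 × 24% = ¥202,560

¥202,560 > ¥79,740, so the supplementary minimum tax is the binding amount.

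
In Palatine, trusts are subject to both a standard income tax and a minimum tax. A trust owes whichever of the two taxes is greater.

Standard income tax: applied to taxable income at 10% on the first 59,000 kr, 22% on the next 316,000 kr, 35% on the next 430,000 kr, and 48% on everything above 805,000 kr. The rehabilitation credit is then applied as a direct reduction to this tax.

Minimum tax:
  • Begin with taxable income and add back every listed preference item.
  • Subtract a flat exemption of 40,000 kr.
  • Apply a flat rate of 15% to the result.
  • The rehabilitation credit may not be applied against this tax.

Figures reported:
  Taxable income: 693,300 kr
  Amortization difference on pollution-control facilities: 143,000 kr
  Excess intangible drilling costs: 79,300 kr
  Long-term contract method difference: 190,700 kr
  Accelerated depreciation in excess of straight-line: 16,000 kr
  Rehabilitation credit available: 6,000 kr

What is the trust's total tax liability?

180,825 kr

Standard income tax:
  59,000 kr × 10% = 5,900 kr
  316,000 kr × 22% = 69,520 kr
  318,300 kr × 35% = 111,405 kr
  → 186,825 kr
  Less rehabilitation credit 6,000 kr → 180,825 kr

Minimum tax:
  Adjusted income: 693,300 kr + 143,000 kr + 79,300 kr + 190,700 kr + 16,000 kr = 1,122,300 kr
  Less exemption 40,000 kr → base 1,082,300 kr
  1,082,300 kr × 15% = 162,345 kr

180,825 kr > 162,345 kr, so the standard income tax governs.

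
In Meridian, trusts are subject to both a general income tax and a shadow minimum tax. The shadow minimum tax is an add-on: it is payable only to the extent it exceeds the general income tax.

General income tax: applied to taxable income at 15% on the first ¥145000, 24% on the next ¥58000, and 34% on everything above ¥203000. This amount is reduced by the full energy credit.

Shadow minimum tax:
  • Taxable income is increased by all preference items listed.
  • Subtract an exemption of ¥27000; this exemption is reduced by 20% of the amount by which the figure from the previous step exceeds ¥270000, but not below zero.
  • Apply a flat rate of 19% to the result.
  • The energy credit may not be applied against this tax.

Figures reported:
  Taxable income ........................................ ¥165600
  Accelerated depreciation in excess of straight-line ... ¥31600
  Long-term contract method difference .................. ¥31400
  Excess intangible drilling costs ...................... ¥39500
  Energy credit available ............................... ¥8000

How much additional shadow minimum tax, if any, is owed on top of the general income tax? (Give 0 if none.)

General income tax:
  ¥145000 × 15% = ¥21750
  ¥20600 × 24% = ¥4944
  → ¥26694
  Less energy credit ¥8000 → ¥18694

Shadow minimum tax:
  Adjusted income: ¥165600 + ¥31600 + ¥31400 + ¥39500 = ¥268100
  Exemption: ¥268100 ≤ ¥270000, so full ¥27000 applies
  Base: ¥268100 − ¥27000 = ¥241100
  ¥241100 × 19% = ¥45809

Excess of shadow minimum tax over general income tax: ¥45809 − ¥18694 = ¥27115.

¥27115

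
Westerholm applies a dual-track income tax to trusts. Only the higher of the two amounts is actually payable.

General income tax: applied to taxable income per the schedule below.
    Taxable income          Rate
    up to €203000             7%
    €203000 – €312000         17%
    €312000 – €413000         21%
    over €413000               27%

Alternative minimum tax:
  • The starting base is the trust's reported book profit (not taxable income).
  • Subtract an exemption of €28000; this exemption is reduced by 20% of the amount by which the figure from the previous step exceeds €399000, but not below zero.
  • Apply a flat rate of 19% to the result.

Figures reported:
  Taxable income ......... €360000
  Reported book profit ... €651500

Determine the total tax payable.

€123785

Alternative minimum tax:
  Base (reported book profit): €651500
  Exemption: 20% × (€651500 − €399000) = €50500 ≥ €28000, so the exemption is fully phased out
  Base: €651500 − €0 = €651500
  €651500 × 19% = €123785

General income tax:
  €203000 × 7% = €14210
  €109000 × 17% = €18530
  €48000 × 21% = €10080
  → €42820

€123785 > €42820, so the alternative minimum tax is the binding amount.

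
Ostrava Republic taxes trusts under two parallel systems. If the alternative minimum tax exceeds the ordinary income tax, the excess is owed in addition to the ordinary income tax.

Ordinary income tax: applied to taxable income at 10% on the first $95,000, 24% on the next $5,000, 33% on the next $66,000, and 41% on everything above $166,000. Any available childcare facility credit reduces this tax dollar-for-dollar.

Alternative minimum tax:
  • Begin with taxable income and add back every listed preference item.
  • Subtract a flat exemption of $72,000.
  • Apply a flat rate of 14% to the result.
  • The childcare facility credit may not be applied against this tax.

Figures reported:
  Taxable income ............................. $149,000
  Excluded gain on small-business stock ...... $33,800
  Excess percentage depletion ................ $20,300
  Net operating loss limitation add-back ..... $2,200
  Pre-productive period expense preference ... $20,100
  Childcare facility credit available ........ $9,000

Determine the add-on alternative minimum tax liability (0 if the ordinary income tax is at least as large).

Alternative minimum tax:
  Adjusted income: $149,000 + $33,800 + $20,300 + $2,200 + $20,100 = $225,400
  Less exemption $72,000 → base $153,400
  $153,400 × 14% = $21,476

Ordinary income tax:
  $95,000 × 10% = $9,500
  $5,000 × 24% = $1,200
  $49,000 × 33% = $16,170
  → $26,870
  Less childcare facility credit $9,000 → $17,870

Excess of alternative minimum tax over ordinary income tax: $21,476 − $17,870 = $3,606.

$3,606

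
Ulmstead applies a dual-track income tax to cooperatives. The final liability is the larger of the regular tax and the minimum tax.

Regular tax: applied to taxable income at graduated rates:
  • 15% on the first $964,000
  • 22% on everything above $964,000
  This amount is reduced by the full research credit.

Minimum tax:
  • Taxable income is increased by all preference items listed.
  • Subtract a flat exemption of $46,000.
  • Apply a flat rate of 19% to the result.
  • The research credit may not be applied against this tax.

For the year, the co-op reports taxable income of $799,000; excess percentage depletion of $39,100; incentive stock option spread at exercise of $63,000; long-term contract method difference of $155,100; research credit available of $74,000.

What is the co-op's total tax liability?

$191,938

Regular tax:
  $799,000 × 15% = $119,850
  Less research credit $74,000 → $45,850

Minimum tax:
  Adjusted income: $799,000 + $39,100 + $63,000 + $155,100 = $1,056,200
  Less exemption $46,000 → base $1,010,200
  $1,010,200 × 19% = $191,938

$191,938 > $45,850, so the minimum tax is the binding amount.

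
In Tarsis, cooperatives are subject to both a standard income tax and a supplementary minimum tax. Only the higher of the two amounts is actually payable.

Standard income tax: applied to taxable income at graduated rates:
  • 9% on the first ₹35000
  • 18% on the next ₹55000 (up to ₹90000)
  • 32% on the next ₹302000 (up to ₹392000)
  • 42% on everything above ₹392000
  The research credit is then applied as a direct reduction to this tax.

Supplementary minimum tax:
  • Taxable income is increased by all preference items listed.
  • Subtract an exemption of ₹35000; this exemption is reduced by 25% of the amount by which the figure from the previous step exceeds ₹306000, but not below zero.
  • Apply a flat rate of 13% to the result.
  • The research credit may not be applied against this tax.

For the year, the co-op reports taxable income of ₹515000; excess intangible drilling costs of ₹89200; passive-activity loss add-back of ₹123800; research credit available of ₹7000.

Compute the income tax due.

Supplementary minimum tax:
  Adjusted income: ₹515000 + ₹89200 + ₹123800 = ₹728000
  Exemption: 25% × (₹728000 − ₹306000) = ₹105500 ≥ ₹35000, so the exemption is fully phased out
  Base: ₹728000 − ₹0 = ₹728000
  ₹728000 × 13% = ₹94640

Standard income tax:
  ₹35000 × 9% = ₹3150
  ₹55000 × 18% = ₹9900
  ₹302000 × 32% = ₹96640
  ₹123000 × 42% = ₹51660
  → ₹161350
  Less research credit ₹7000 → ₹154350

₹154350 > ₹94640, so the standard income tax governs.

₹154350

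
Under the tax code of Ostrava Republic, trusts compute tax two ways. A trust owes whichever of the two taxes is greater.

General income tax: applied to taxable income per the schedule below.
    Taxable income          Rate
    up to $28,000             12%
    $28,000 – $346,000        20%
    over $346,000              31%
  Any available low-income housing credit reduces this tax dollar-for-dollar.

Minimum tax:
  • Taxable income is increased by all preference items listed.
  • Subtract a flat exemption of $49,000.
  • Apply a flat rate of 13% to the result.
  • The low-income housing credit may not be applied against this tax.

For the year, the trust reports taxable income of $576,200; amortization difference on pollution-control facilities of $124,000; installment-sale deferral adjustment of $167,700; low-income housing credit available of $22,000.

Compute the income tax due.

General income tax:
  $28,000 × 12% = $3,360
  $318,000 × 20% = $63,600
  $230,200 × 31% = $71,362
  → $138,322
  Less low-income housing credit $22,000 → $116,322

Minimum tax:
  Adjusted income: $576,200 + $124,000 + $167,700 = $867,900
  Less exemption $49,000 → base $818,900
  $818,900 × 13% = $106,457

$116,322 > $106,457, so the general income tax governs.

$116,322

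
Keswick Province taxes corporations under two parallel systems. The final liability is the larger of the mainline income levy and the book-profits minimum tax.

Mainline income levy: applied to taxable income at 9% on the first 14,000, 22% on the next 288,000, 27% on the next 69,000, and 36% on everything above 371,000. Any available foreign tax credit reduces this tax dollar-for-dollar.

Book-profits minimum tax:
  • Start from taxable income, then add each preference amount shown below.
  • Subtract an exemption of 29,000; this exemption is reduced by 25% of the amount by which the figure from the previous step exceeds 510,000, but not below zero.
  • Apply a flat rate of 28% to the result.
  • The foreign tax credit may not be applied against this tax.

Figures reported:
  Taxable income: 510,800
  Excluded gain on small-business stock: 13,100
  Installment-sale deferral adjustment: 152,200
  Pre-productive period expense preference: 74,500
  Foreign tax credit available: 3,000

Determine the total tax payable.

Mainline income levy:
  14,000 × 9% = 1,260
  288,000 × 22% = 63,360
  69,000 × 27% = 18,630
  139,800 × 36% = 50,328
  → 133,578
  Less foreign tax credit 3,000 → 130,578

Book-profits minimum tax:
  Adjusted income: 510,800 + 13,100 + 152,200 + 74,500 = 750,600
  Exemption: 25% × (750,600 − 510,000) = 60,150 ≥ 29,000, so the exemption is fully phased out
  Base: 750,600 − 0 = 750,600
  750,600 × 28% = 210,168

210,168 > 130,578, so the book-profits minimum tax is the binding amount.

210,168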